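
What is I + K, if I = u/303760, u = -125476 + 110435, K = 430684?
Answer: 130824556799/303760 ≈ 4.3068e+5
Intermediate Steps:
u = -15041
I = -15041/303760 ≈ -0.049516
I + K = -15041/303760 + 430684 = 130824556799/303760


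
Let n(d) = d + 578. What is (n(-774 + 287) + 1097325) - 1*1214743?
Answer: -117327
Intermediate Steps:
n(d) = 578 + d
(n(-774 + 287) + 1097325) - 1*1214743 = ((578 + (-774 + 287)) + 1097325) - 1*1214743 = ((578 - 487) + 1097325) - 1214743 = (91 + 1097325) - 1214743 = 1097416 - 1214743 = -117327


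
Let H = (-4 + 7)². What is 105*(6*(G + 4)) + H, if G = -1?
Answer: 1899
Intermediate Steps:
H = 9 (H = 3² = 9)
105*(6*(G + 4)) + H = 105*(6*(-1 + 4)) + 9 = 105*(6*3) + 9 = 105*18 + 9 = 1890 + 9 = 1899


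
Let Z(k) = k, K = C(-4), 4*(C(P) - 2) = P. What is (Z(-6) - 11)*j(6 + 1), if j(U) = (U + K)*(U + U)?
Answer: -1904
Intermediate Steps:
C(P) = 2 + P/4
K = 1 (K = 2 + (¼)*(-4) = 2 - 1 = 1)
j(U) = 2*U*(1 + U) (j(U) = (U + 1)*(U + U) = (1 + U)*(2*U) = 2*U*(1 + U))
(Z(-6) - 11)*j(6 + 1) = (-6 - 11)*(2*(6 + 1)*(1 + (6 + 1))) = -34*7*(1 + 7) = -34*7*8 = -17*112 = -1904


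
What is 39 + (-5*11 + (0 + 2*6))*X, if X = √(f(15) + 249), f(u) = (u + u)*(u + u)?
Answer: 39 - 43*√1149 ≈ -1418.6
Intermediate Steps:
f(u) = 4*u² (f(u) = (2*u)*(2*u) = 4*u²)
X = √1149 (X = √(4*15² + 249) = √(4*225 + 249) = √(900 + 249) = √1149 ≈ 33.897)
39 + (-5*11 + (0 + 2*6))*X = 39 + (-5*11 + (0 + 2*6))*√1149 = 39 + (-55 + (0 + 12))*√1149 = 39 + (-55 + 12)*√1149 = 39 - 43*√1149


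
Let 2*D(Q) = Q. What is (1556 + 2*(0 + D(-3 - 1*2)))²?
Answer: 2405601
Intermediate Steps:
D(Q) = Q/2
(1556 + 2*(0 + D(-3 - 1*2)))² = (1556 + 2*(0 + (-3 - 1*2)/2))² = (1556 + 2*(0 + (-3 - 2)/2))² = (1556 + 2*(0 + (½)*(-5)))² = (1556 + 2*(0 - 5/2))² = (1556 + 2*(-5/2))² = (1556 - 5)² = 1551² = 2405601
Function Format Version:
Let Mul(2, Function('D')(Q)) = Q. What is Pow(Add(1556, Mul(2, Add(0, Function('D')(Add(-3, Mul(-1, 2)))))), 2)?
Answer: 2405601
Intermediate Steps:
Function('D')(Q) = Mul(Rational(1, 2), Q)
Pow(Add(1556, Mul(2, Add(0, Function('D')(Add(-3, Mul(-1, 2)))))), 2) = Pow(Add(1556, Mul(2, Add(0, Mul(Rational(1, 2), Add(-3, Mul(-1, 2)))))), 2) = Pow(Add(1556, Mul(2, Add(0, Mul(Rational(1, 2), Add(-3, -2))))), 2) = Pow(Add(1556, Mul(2, Add(0, Mul(Rational(1, 2), -5)))), 2) = Pow(Add(1556, Mul(2, Add(0, Rational(-5, 2)))), 2) = Pow(Add(1556, Mul(2, Rational(-5, 2))), 2) = Pow(Add(1556, -5), 2) = Pow(1551, 2) = 2405601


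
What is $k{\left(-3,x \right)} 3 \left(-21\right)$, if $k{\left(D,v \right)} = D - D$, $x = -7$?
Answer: $0$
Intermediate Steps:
$k{\left(D,v \right)} = 0$
$k{\left(-3,x \right)} 3 \left(-21\right) = 0 \cdot 3 \left(-21\right) = 0 \left(-63\right) = 0$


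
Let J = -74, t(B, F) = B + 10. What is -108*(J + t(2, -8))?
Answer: 6696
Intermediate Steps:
t(B, F) = 10 + B
-108*(J + t(2, -8)) = -108*(-74 + (10 + 2)) = -108*(-74 + 12) = -108*(-62) = 6696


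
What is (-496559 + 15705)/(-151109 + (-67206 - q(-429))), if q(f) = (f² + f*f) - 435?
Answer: 240427/292981 ≈ 0.82062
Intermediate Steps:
q(f) = -435 + 2*f² (q(f) = (f² + f²) - 435 = 2*f² - 435 = -435 + 2*f²)
(-496559 + 15705)/(-151109 + (-67206 - q(-429))) = (-496559 + 15705)/(-151109 + (-67206 - (-435 + 2*(-429)²))) = -480854/(-151109 + (-67206 - (-435 + 2*184041))) = -480854/(-151109 + (-67206 - (-435 + 368082))) = -480854/(-151109 + (-67206 - 1*367647)) = -480854/(-151109 + (-67206 - 367647)) = -480854/(-151109 - 434853) = -480854/(-585962) = -480854*(-1/585962) = 240427/292981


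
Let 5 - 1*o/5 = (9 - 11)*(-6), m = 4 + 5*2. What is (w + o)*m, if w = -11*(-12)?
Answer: 1358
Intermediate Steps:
m = 14 (m = 4 + 10 = 14)
o = -35 (o = 25 - 5*(9 - 11)*(-6) = 25 - (-10)*(-6) = 25 - 5*12 = 25 - 60 = -35)
w = 132
(w + o)*m = (132 - 35)*14 = 97*14 = 1358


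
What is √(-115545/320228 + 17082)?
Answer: √437913323171607/160114 ≈ 130.70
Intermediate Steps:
√(-115545/320228 + 17082) = √(5470019151/320228) = √437913323171607/160114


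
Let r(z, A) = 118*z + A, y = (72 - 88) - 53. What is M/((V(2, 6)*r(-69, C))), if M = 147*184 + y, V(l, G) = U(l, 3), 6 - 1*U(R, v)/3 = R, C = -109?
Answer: -8993/33004 ≈ -0.27248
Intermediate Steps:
y = -69 (y = -16 - 53 = -69)
U(R, v) = 18 - 3*R
V(l, G) = 18 - 3*l
r(z, A) = A + 118*z
M = 26979 (M = 147*184 - 69 = 27048 - 69 = 26979)
M/((V(2, 6)*r(-69, C))) = 26979/(((18 - 3*2)*(-109 + 118*(-69)))) = 26979/(((18 - 6)*(-109 - 8142))) = 26979/((12*(-8251))) = 26979/(-99012) = 26979*(-1/99012) = -8993/33004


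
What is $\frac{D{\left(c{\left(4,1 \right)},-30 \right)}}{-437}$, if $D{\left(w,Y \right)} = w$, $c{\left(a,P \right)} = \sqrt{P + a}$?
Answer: $- \frac{\sqrt{5}}{437} \approx -0.0051169$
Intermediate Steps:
$\frac{D{\left(c{\left(4,1 \right)},-30 \right)}}{-437} = \frac{\sqrt{1 + 4}}{-437} = \sqrt{5} \left(- \frac{1}{437}\right) = - \frac{\sqrt{5}}{437}$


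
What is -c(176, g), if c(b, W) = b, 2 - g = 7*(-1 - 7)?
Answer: -176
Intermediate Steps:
g = 58 (g = 2 - 7*(-1 - 7) = 2 - 7*(-8) = 2 - 1*(-56) = 2 + 56 = 58)
-c(176, g) = -1*176 = -176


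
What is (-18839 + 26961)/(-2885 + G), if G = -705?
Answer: -4061/1795 ≈ -2.2624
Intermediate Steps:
(-18839 + 26961)/(-2885 + G) = (-18839 + 26961)/(-2885 - 705) = 8122/(-3590) = 8122*(-1/3590) = -4061/1795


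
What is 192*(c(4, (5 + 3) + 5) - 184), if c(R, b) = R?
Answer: -34560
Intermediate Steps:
192*(c(4, (5 + 3) + 5) - 184) = 192*(4 - 184) = 192*(-180) = -34560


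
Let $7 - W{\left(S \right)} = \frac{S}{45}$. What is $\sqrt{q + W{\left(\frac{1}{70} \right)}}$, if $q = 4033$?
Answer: $\frac{\sqrt{178163986}}{210} \approx 63.561$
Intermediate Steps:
$W{\left(S \right)} = 7 - \frac{S}{45}$
$\sqrt{q + W{\left(\frac{1}{70} \right)}} = \sqrt{4033 + \left(7 - \frac{1}{45 \cdot 70}\right)} = \sqrt{4033 + \left(7 - \frac{1}{3150}\right)} = \sqrt{4033 + \frac{22049}{3150}} = \sqrt{\frac{12725999}{3150}} = \frac{\sqrt{178163986}}{210}$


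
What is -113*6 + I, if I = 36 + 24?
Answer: -618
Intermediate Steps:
I = 60
-113*6 + I = -113*6 + 60 = -678 + 60 = -618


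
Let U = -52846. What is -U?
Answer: 52846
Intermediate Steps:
-U = -1*(-52846) = 52846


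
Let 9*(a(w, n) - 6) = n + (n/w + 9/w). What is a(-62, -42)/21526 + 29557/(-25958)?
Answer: -59167328765/51965787444 ≈ -1.1386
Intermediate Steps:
a(w, n) = 6 + 1/w + n/9 + n/(9*w) (a(w, n) = 6 + (n + (n/w + 9/w))/9 = 6 + (n + (9/w + n/w))/9 = 6 + (n + 9/w + n/w)/9 = 6 + (1/w + n/9 + n/(9*w)) = 6 + 1/w + n/9 + n/(9*w))
a(-62, -42)/21526 + 29557/(-25958) = ((1/9)*(9 - 42 - 62*(54 - 42))/(-62))/21526 + 29557/(-25958) = ((1/9)*(-1/62)*(9 - 42 - 62*12))*(1/21526) + 29557*(-1/25958) = ((1/9)*(-1/62)*(9 - 42 - 744))*(1/21526) - 29557/25958 = ((1/9)*(-1/62)*(-777))*(1/21526) - 29557/25958 = (259/186)*(1/21526) - 29557/25958 = 259/4003836 - 29557/25958 = -59167328765/51965787444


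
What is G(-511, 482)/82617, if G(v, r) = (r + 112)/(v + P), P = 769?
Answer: 33/1184177 ≈ 2.7867e-5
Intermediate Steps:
G(v, r) = (112 + r)/(769 + v) (G(v, r) = (r + 112)/(v + 769) = (112 + r)/(769 + v))
G(-511, 482)/82617 = ((112 + 482)/(769 - 511))/82617 = (594/258)*(1/82617) = ((1/258)*594)*(1/82617) = (99/43)*(1/82617) = 33/1184177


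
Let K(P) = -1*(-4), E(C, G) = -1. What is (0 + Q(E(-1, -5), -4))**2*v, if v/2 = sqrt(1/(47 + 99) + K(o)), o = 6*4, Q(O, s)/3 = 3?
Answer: 243*sqrt(9490)/73 ≈ 324.28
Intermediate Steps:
Q(O, s) = 9 (Q(O, s) = 3*3 = 9)
o = 24
K(P) = 4
v = 3*sqrt(9490)/73 (v = 2*sqrt(1/(47 + 99) + 4) = 2*sqrt(1/146 + 4) = 2*sqrt(585/146) = 2*(3*sqrt(9490)/146) = 3*sqrt(9490)/73 ≈ 4.0034)
(0 + Q(E(-1, -5), -4))**2*v = (0 + 9)**2*(3*sqrt(9490)/73) = 9**2*(3*sqrt(9490)/73) = 81*(3*sqrt(9490)/73) = 243*sqrt(9490)/73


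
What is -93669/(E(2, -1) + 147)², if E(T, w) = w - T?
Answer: -31223/6912 ≈ -4.5172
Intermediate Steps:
-93669/(E(2, -1) + 147)² = -93669/((-1 - 1*2) + 147)² = -93669/((-1 - 2) + 147)² = -93669/(-3 + 147)² = -93669/(144²) = -93669/20736 = -93669*1/20736 = -31223/6912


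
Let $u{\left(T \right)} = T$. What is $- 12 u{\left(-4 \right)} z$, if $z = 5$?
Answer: $240$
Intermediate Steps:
$- 12 u{\left(-4 \right)} z = \left(-12\right) \left(-4\right) 5 = 48 \cdot 5 = 240$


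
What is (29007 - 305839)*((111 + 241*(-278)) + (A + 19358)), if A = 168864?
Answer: -33589410720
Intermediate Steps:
(29007 - 305839)*((111 + 241*(-278)) + (A + 19358)) = (29007 - 305839)*((111 + 241*(-278)) + (168864 + 19358)) = -276832*((111 - 66998) + 188222) = -276832*(-66887 + 188222) = -276832*121335 = -33589410720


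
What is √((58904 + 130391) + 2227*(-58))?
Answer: 3*√6681 ≈ 245.21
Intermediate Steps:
√((58904 + 130391) + 2227*(-58)) = √(189295 - 129166) = √60129 = 3*√6681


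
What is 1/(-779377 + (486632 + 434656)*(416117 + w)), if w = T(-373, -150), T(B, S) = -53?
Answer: 1/383313991055 ≈ 2.6088e-12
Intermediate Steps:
w = -53
1/(-779377 + (486632 + 434656)*(416117 + w)) = 1/(-779377 + (486632 + 434656)*(416117 - 53)) = 1/(-779377 + 921288*416064) = 1/(-779377 + 383314770432) = 1/383313991055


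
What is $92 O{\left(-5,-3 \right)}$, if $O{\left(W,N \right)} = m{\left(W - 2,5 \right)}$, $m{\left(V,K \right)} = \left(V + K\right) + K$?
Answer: $276$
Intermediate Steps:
$m{\left(V,K \right)} = V + 2 K$ ($m{\left(V,K \right)} = \left(K + V\right) + K = V + 2 K$)
$O{\left(W,N \right)} = 8 + W$ ($O{\left(W,N \right)} = \left(W - 2\right) + 2 \cdot 5 = \left(-2 + W\right) + 10 = 8 + W$)
$92 O{\left(-5,-3 \right)} = 92 \left(8 - 5\right) = 92 \cdot 3 = 276$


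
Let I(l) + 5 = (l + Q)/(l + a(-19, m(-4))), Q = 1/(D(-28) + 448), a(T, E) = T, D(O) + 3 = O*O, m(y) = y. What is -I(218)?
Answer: 954932/244571 ≈ 3.9045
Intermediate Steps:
D(O) = -3 + O² (D(O) = -3 + O*O = -3 + O²)
Q = 1/1229 (Q = 1/((-3 + (-28)²) + 448) = 1/((-3 + 784) + 448) = 1/(781 + 448) = 1/1229 ≈ 0.00081367)
I(l) = -5 + (1/1229 + l)/(-19 + l) (I(l) = -5 + (l + 1/1229)/(l - 19) = -5 + (1/1229 + l)/(-19 + l))
-I(218) = -4*(29189 - 1229*218)/(1229*(-19 + 218)) = -4*(29189 - 267922)/(1229*199) = -4*(-238733)/(1229*199) = -1*(-954932/244571) = 954932/244571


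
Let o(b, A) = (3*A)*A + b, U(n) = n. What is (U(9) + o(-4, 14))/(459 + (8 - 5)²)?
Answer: 593/468 ≈ 1.2671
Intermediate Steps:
o(b, A) = b + 3*A² (o(b, A) = 3*A² + b = b + 3*A²)
(U(9) + o(-4, 14))/(459 + (8 - 5)²) = (9 + (-4 + 3*14²))/(459 + (8 - 5)²) = (9 + (-4 + 3*196))/(459 + 3²) = (9 + (-4 + 588))/(459 + 9) = (9 + 584)/468 = 593*(1/468) = 593/468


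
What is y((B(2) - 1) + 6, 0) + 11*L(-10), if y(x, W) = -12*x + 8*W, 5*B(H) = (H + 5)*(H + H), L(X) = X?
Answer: -1186/5 ≈ -237.20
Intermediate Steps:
B(H) = 2*H*(5 + H)/5 (B(H) = ((H + 5)*(H + H))/5 = ((5 + H)*(2*H))/5 = (2*H*(5 + H))/5 = 2*H*(5 + H)/5)
y((B(2) - 1) + 6, 0) + 11*L(-10) = (-12*(((⅖)*2*(5 + 2) - 1) + 6) + 8*0) + 11*(-10) = (-12*(((⅖)*2*7 - 1) + 6) + 0) - 110 = (-12*((28/5 - 1) + 6) + 0) - 110 = (-12*(23/5 + 6) + 0) - 110 = (-12*53/5 + 0) - 110 = (-636/5 + 0) - 110 = -636/5 - 110 = -1186/5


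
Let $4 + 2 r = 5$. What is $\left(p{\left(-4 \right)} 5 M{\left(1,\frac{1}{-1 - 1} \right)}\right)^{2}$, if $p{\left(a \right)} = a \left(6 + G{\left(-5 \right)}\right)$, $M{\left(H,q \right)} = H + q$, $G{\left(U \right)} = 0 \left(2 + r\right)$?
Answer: $3600$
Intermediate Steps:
$r = \frac{1}{2}$ ($r = -2 + \frac{1}{2} \cdot 5 = -2 + \frac{5}{2} = \frac{1}{2} \approx 0.5$)
$G{\left(U \right)} = 0$ ($G{\left(U \right)} = 0 \left(2 + \frac{1}{2}\right) = 0 \cdot \frac{5}{2} = 0$)
$p{\left(a \right)} = 6 a$ ($p{\left(a \right)} = a \left(6 + 0\right) = a 6 = 6 a$)
$\left(p{\left(-4 \right)} 5 M{\left(1,\frac{1}{-1 - 1} \right)}\right)^{2} = \left(6 \left(-4\right) 5 \left(1 + \frac{1}{-1 - 1}\right)\right)^{2} = \left(\left(-24\right) 5 \left(1 + \frac{1}{-2}\right)\right)^{2} = \left(- 120 \left(1 - \frac{1}{2}\right)\right)^{2} = \left(\left(-120\right) \frac{1}{2}\right)^{2} = \left(-60\right)^{2} = 3600$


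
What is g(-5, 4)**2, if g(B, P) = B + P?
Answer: 1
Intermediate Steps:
g(-5, 4)**2 = (-5 + 4)**2 = (-1)**2 = 1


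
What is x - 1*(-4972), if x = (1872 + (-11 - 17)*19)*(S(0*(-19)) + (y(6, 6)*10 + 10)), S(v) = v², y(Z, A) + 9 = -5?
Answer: -169228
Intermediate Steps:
y(Z, A) = -14 (y(Z, A) = -9 - 5 = -14)
x = -174200 (x = (1872 + (-11 - 17)*19)*((0*(-19))² + (-14*10 + 10)) = (1872 - 28*19)*(0² + (-140 + 10)) = (1872 - 532)*(0 - 130) = 1340*(-130) = -174200)
x - 1*(-4972) = -174200 - 1*(-4972) = -174200 + 4972 = -169228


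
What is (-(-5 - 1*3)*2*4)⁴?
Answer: 16777216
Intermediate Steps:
(-(-5 - 1*3)*2*4)⁴ = (-(-5 - 3)*2*4)⁴ = (-(-8*2)*4)⁴ = (-(-16)*4)⁴ = (-1*(-64))⁴ = 64⁴ = 16777216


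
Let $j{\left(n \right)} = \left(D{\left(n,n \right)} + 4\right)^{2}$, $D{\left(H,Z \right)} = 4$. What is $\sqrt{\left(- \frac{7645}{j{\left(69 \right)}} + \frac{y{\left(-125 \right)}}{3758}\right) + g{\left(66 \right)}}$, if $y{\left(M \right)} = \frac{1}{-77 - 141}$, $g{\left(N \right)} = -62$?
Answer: $\frac{i \sqrt{487136851734949}}{1638488} \approx 13.47 i$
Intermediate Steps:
$j{\left(n \right)} = 64$ ($j{\left(n \right)} = \left(4 + 4\right)^{2} = 8^{2} = 64$)
$y{\left(M \right)} = - \frac{1}{218}$ ($y{\left(M \right)} = \frac{1}{-218} = - \frac{1}{218}$)
$\sqrt{\left(- \frac{7645}{j{\left(69 \right)}} + \frac{y{\left(-125 \right)}}{3758}\right) + g{\left(66 \right)}} = \sqrt{\left(- \frac{7645}{64} - \frac{1}{218 \cdot 3758}\right) - 62} = \sqrt{\left(\left(-7645\right) \frac{1}{64} - \frac{1}{819244}\right) - 62} = \sqrt{\left(- \frac{7645}{64} - \frac{1}{819244}\right) - 62} = \sqrt{- \frac{1565780111}{13107904} - 62} = \sqrt{- \frac{2378470159}{13107904}} = \frac{i \sqrt{487136851734949}}{1638488}$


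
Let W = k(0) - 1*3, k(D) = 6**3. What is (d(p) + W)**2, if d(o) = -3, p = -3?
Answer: 44100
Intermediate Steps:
k(D) = 216
W = 213 (W = 216 - 1*3 = 216 - 3 = 213)
(d(p) + W)**2 = (-3 + 213)**2 = 210**2 = 44100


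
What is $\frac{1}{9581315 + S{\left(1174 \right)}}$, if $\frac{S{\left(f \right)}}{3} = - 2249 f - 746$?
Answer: $\frac{1}{1658099} \approx 6.031 \cdot 10^{-7}$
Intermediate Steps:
$S{\left(f \right)} = -2238 - 6747 f$ ($S{\left(f \right)} = 3 \left(- 2249 f - 746\right) = 3 \left(-746 - 2249 f\right) = -2238 - 6747 f$)
$\frac{1}{9581315 + S{\left(1174 \right)}} = \frac{1}{9581315 - 7923216} = \frac{1}{1658099}$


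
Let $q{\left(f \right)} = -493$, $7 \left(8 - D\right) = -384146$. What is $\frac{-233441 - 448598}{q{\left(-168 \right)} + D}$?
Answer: $- \frac{682039}{54393} \approx -12.539$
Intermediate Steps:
$D = 54886$ ($D = 8 - -54878 = 8 + 54878 = 54886$)
$\frac{-233441 - 448598}{q{\left(-168 \right)} + D} = \frac{-233441 - 448598}{-493 + 54886} = - \frac{682039}{54393}$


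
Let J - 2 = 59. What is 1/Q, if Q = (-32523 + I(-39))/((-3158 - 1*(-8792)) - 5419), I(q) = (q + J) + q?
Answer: -43/6508 ≈ -0.0066072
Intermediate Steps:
J = 61 (J = 2 + 59 = 61)
I(q) = 61 + 2*q (I(q) = (q + 61) + q = (61 + q) + q = 61 + 2*q)
Q = -6508/43 (Q = (-32523 + (61 + 2*(-39)))/((-3158 - 1*(-8792)) - 5419) = (-32523 + (61 - 78))/((-3158 + 8792) - 5419) = (-32523 - 17)/(5634 - 5419) = -32540/215 = -32540*1/215 = -6508/43 ≈ -151.35)
1/Q = 1/(-6508/43) = -43/6508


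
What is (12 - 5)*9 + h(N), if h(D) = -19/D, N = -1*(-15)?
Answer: 926/15 ≈ 61.733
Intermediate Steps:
N = 15
(12 - 5)*9 + h(N) = (12 - 5)*9 - 19/15 = 7*9 - 19*1/15 = 63 - 19/15 = 926/15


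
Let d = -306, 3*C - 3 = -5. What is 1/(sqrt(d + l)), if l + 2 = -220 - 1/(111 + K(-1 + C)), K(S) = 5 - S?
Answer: -I*sqrt(65794611)/186387 ≈ -0.043519*I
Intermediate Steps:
C = -2/3 (C = 1 + (1/3)*(-5) = 1 - 5/3 = -2/3 ≈ -0.66667)
l = -78369/353 (l = -2 + (-220 - 1/(111 + (5 - (-1 - 2/3)))) = -2 + (-220 - 1/(111 + (5 - 1*(-5/3)))) = -2 + (-220 - 1/(111 + (5 + 5/3))) = -2 + (-220 - 1/(111 + 20/3)) = -2 + (-220 - 1/353/3) = -2 + (-220 - 1*3/353) = -2 + (-220 - 3/353) = -2 - 77663/353 = -78369/353 ≈ -222.01)
1/(sqrt(d + l)) = 1/(sqrt(-306 - 78369/353)) = 1/(sqrt(-186387/353)) = 1/(I*sqrt(65794611)/353) = -I*sqrt(65794611)/186387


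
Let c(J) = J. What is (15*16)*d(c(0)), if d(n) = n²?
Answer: 0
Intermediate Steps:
(15*16)*d(c(0)) = (15*16)*0² = 240*0 = 0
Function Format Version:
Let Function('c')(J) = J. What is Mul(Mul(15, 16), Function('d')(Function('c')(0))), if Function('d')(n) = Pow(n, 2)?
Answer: 0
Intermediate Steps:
Mul(Mul(15, 16), Function('d')(Function('c')(0))) = Mul(Mul(15, 16), Pow(0, 2)) = Mul(240, 0) = 0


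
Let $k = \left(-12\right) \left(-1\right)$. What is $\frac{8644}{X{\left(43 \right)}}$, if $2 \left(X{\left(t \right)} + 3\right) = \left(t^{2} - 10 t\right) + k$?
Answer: $\frac{17288}{1425} \approx 12.132$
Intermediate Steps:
$k = 12$
$X{\left(t \right)} = 3 + \frac{t^{2}}{2} - 5 t$ ($X{\left(t \right)} = -3 + \frac{\left(t^{2} - 10 t\right) + 12}{2} = -3 + \frac{12 + t^{2} - 10 t}{2} = -3 + \left(6 + \frac{t^{2}}{2} - 5 t\right) = 3 + \frac{t^{2}}{2} - 5 t$)
$\frac{8644}{X{\left(43 \right)}} = \frac{8644}{3 + \frac{43^{2}}{2} - 215} = \frac{8644}{3 + \frac{1}{2} \cdot 1849 - 215} = \frac{8644}{3 + \frac{1849}{2} - 215} = \frac{8644}{\frac{1425}{2}} = 8644 \cdot \frac{2}{1425} = \frac{17288}{1425}$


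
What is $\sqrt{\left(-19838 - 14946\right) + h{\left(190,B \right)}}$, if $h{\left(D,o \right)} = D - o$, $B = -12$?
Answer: $i \sqrt{34582} \approx 185.96 i$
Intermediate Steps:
$\sqrt{\left(-19838 - 14946\right) + h{\left(190,B \right)}} = \sqrt{\left(-19838 - 14946\right) + \left(190 - -12\right)} = \sqrt{-34784 + \left(190 + 12\right)} = \sqrt{-34784 + 202} = \sqrt{-34582} = i \sqrt{34582}$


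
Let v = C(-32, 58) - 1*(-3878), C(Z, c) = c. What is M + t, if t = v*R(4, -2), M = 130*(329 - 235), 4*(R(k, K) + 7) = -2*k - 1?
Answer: -24188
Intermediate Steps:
R(k, K) = -29/4 - k/2 (R(k, K) = -7 + (-2*k - 1)/4 = -7 + (-1 - 2*k)/4 = -7 + (-¼ - k/2) = -29/4 - k/2)
M = 12220 (M = 130*94 = 12220)
v = 3936 (v = 58 - 1*(-3878) = 58 + 3878 = 3936)
t = -36408 (t = 3936*(-29/4 - ½*4) = 3936*(-29/4 - 2) = 3936*(-37/4) = -36408)
M + t = 12220 - 36408 = -24188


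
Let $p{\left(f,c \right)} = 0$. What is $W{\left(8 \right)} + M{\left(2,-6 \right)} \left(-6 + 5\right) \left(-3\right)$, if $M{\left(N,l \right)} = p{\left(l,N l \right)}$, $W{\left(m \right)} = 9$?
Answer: $9$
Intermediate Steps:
$M{\left(N,l \right)} = 0$
$W{\left(8 \right)} + M{\left(2,-6 \right)} \left(-6 + 5\right) \left(-3\right) = 9 + 0 \left(-6 + 5\right) \left(-3\right) = 9 + 0 \left(\left(-1\right) \left(-3\right)\right) = 9 + 0 \cdot 3 = 9 + 0 = 9$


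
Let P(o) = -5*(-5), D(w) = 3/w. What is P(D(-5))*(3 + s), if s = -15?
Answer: -300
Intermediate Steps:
P(o) = 25
P(D(-5))*(3 + s) = 25*(3 - 15) = 25*(-12) = -300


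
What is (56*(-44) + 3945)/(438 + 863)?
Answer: 1481/1301 ≈ 1.1384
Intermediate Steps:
(56*(-44) + 3945)/(438 + 863) = (-2464 + 3945)/1301 = 1481*(1/1301) = 1481/1301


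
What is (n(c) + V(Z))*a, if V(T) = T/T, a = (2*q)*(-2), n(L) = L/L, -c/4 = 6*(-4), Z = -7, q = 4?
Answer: -32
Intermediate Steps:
c = 96 (c = -24*(-4) = -4*(-24) = 96)
n(L) = 1
a = -16 (a = (2*4)*(-2) = 8*(-2) = -16)
V(T) = 1
(n(c) + V(Z))*a = (1 + 1)*(-16) = 2*(-16) = -32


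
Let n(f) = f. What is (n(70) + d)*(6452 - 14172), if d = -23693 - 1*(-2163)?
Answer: 165671200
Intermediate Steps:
d = -21530 (d = -23693 + 2163 = -21530)
(n(70) + d)*(6452 - 14172) = (70 - 21530)*(6452 - 14172) = -21460*(-7720) = 165671200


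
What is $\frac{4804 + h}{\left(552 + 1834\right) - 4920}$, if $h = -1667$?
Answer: $- \frac{3137}{2534} \approx -1.238$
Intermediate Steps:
$\frac{4804 + h}{\left(552 + 1834\right) - 4920} = \frac{4804 - 1667}{\left(552 + 1834\right) - 4920} = \frac{3137}{2386 - 4920} = \frac{3137}{-2534} = 3137 \left(- \frac{1}{2534}\right) = - \frac{3137}{2534}$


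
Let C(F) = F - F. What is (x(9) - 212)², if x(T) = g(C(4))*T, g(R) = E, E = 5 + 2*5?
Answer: 5929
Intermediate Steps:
C(F) = 0
E = 15 (E = 5 + 10 = 15)
g(R) = 15
x(T) = 15*T
(x(9) - 212)² = (15*9 - 212)² = (135 - 212)² = (-77)² = 5929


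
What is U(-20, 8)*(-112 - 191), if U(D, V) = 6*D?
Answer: 36360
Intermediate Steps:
U(-20, 8)*(-112 - 191) = (6*(-20))*(-112 - 191) = -120*(-303) = 36360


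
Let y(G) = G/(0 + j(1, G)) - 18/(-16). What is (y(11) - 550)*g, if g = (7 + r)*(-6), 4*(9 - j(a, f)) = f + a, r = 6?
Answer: 170677/4 ≈ 42669.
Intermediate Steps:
j(a, f) = 9 - a/4 - f/4 (j(a, f) = 9 - (f + a)/4 = 9 - (a + f)/4 = 9 + (-a/4 - f/4) = 9 - a/4 - f/4)
g = -78 (g = (7 + 6)*(-6) = 13*(-6) = -78)
y(G) = 9/8 + G/(35/4 - G/4) (y(G) = G/(0 + (9 - ¼*1 - G/4)) - 18/(-16) = G/(0 + (9 - ¼ - G/4)) - 18*(-1/16) = G/(0 + (35/4 - G/4)) + 9/8 = G/(35/4 - G/4) + 9/8 = 9/8 + G/(35/4 - G/4))
(y(11) - 550)*g = ((-315 - 23*11)/(8*(-35 + 11)) - 550)*(-78) = ((⅛)*(-315 - 253)/(-24) - 550)*(-78) = ((⅛)*(-1/24)*(-568) - 550)*(-78) = (71/24 - 550)*(-78) = -13129/24*(-78) = 170677/4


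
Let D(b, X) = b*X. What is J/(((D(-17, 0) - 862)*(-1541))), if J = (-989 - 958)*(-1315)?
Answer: 2560305/1328342 ≈ 1.9274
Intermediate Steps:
D(b, X) = X*b
J = 2560305 (J = -1947*(-1315) = 2560305)
J/(((D(-17, 0) - 862)*(-1541))) = 2560305/(((0*(-17) - 862)*(-1541))) = 2560305/(((0 - 862)*(-1541))) = 2560305/((-862*(-1541))) = 2560305/1328342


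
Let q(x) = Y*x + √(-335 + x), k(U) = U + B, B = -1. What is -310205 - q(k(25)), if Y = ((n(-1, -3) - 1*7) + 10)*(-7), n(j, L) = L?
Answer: -310205 - I*√311 ≈ -3.1021e+5 - 17.635*I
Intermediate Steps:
k(U) = -1 + U (k(U) = U - 1 = -1 + U)
Y = 0 (Y = ((-3 - 1*7) + 10)*(-7) = ((-3 - 7) + 10)*(-7) = (-10 + 10)*(-7) = 0*(-7) = 0)
q(x) = √(-335 + x) (q(x) = 0*x + √(-335 + x) = 0 + √(-335 + x) = √(-335 + x))
-310205 - q(k(25)) = -310205 - √(-335 + (-1 + 25)) = -310205 - √(-335 + 24) = -310205 - √(-311) = -310205 - I*√311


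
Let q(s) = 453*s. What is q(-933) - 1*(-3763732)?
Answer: 3341083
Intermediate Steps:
q(-933) - 1*(-3763732) = 453*(-933) - 1*(-3763732) = -422649 + 3763732 = 3341083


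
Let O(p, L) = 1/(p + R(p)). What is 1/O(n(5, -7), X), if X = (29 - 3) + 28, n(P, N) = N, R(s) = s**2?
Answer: 42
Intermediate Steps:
X = 54 (X = 26 + 28 = 54)
O(p, L) = 1/(p + p**2)
1/O(n(5, -7), X) = 1/(1/((-7)*(1 - 7))) = 1/(-1/7/(-6)) = 1/(-1/7*(-1/6)) = 1/(1/42) = 42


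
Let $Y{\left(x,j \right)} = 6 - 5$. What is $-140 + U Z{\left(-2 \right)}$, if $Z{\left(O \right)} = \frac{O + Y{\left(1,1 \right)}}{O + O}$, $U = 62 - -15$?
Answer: $- \frac{483}{4} \approx -120.75$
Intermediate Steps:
$Y{\left(x,j \right)} = 1$
$U = 77$ ($U = 62 + 15 = 77$)
$Z{\left(O \right)} = \frac{1 + O}{2 O}$ ($Z{\left(O \right)} = \frac{O + 1}{O + O} = \frac{1 + O}{2 O}$)
$-140 + U Z{\left(-2 \right)} = -140 + 77 \frac{1 - 2}{2 \left(-2\right)} = -140 + 77 \cdot \frac{1}{2} \left(- \frac{1}{2}\right) \left(-1\right) = -140 + 77 \cdot \frac{1}{4} = -140 + \frac{77}{4} = - \frac{483}{4}$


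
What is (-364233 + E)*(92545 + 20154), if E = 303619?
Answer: -6831137186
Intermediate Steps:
(-364233 + E)*(92545 + 20154) = (-364233 + 303619)*(92545 + 20154) = -60614*112699 = -6831137186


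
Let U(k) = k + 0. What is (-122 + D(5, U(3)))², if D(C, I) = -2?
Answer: 15376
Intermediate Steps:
U(k) = k
(-122 + D(5, U(3)))² = (-122 - 2)² = (-124)² = 15376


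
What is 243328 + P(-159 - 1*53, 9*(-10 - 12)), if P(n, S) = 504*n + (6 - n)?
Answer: 136698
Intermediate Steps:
P(n, S) = 6 + 503*n
243328 + P(-159 - 1*53, 9*(-10 - 12)) = 243328 + (6 + 503*(-159 - 1*53)) = 243328 + (6 + 503*(-159 - 53)) = 243328 + (6 + 503*(-212)) = 243328 + (6 - 106636) = 243328 - 106630 = 136698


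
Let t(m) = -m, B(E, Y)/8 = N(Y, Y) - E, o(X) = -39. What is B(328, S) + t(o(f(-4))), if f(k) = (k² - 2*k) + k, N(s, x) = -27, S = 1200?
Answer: -2801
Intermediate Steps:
f(k) = k² - k
B(E, Y) = -216 - 8*E (B(E, Y) = 8*(-27 - E) = -216 - 8*E)
B(328, S) + t(o(f(-4))) = (-216 - 8*328) - 1*(-39) = (-216 - 2624) + 39 = -2840 + 39 = -2801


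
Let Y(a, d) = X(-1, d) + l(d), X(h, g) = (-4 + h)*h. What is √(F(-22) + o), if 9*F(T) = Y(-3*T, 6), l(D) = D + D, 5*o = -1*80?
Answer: I*√127/3 ≈ 3.7565*I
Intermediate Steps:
o = -16 (o = (-1*80)/5 = (⅕)*(-80) = -16)
l(D) = 2*D
X(h, g) = h*(-4 + h)
Y(a, d) = 5 + 2*d (Y(a, d) = -(-4 - 1) + 2*d = -1*(-5) + 2*d = 5 + 2*d)
F(T) = 17/9 (F(T) = (5 + 2*6)/9 = (5 + 12)/9 = (⅑)*17 = 17/9)
√(F(-22) + o) = √(17/9 - 16) = √(-127/9) = I*√127/3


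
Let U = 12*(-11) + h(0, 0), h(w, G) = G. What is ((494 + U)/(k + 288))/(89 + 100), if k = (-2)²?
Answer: 181/27594 ≈ 0.0065594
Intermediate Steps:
k = 4
U = -132 (U = 12*(-11) + 0 = -132 + 0 = -132)
((494 + U)/(k + 288))/(89 + 100) = ((494 - 132)/(4 + 288))/(89 + 100) = (362/292)/189 = (362*(1/292))*(1/189) = (181/146)*(1/189) = 181/27594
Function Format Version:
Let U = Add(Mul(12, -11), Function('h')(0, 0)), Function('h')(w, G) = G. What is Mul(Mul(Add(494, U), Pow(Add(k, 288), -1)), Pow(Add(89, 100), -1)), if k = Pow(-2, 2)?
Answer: Rational(181, 27594) ≈ 0.0065594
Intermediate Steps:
k = 4
U = -132 (U = Add(Mul(12, -11), 0) = Add(-132, 0) = -132)
Mul(Mul(Add(494, U), Pow(Add(k, 288), -1)), Pow(Add(89, 100), -1)) = Mul(Mul(Add(494, -132), Pow(Add(4, 288), -1)), Pow(Add(89, 100), -1)) = Mul(Mul(362, Pow(292, -1)), Pow(189, -1)) = Mul(Mul(362, Rational(1, 292)), Rational(1, 189)) = Mul(Rational(181, 146), Rational(1, 189)) = Rational(181, 27594)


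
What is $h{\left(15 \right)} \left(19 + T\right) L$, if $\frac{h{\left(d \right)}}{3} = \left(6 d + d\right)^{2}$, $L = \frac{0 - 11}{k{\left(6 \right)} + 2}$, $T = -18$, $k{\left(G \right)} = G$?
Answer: $- \frac{363825}{8} \approx -45478.0$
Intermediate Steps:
$L = - \frac{11}{8}$ ($L = \frac{0 - 11}{6 + 2} = - \frac{11}{8} \approx -1.375$)
$h{\left(d \right)} = 147 d^{2}$ ($h{\left(d \right)} = 3 \left(6 d + d\right)^{2} = 3 \left(7 d\right)^{2} = 3 \cdot 49 d^{2} = 147 d^{2}$)
$h{\left(15 \right)} \left(19 + T\right) L = 147 \cdot 15^{2} \left(19 - 18\right) \left(- \frac{11}{8}\right) = 147 \cdot 225 \cdot 1 \left(- \frac{11}{8}\right) = 33075 \left(- \frac{11}{8}\right) = - \frac{363825}{8}$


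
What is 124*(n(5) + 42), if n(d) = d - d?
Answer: 5208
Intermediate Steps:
n(d) = 0
124*(n(5) + 42) = 124*(0 + 42) = 124*42 = 5208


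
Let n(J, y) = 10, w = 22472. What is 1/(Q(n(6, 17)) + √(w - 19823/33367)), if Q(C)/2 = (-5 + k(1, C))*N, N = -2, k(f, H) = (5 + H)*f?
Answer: 1334680/696416201 + 3*√2779854453463/696416201 ≈ 0.0090988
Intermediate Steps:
k(f, H) = f*(5 + H)
Q(C) = -4*C (Q(C) = 2*((-5 + 1*(5 + C))*(-2)) = 2*((-5 + (5 + C))*(-2)) = 2*(C*(-2)) = 2*(-2*C) = -4*C)
1/(Q(n(6, 17)) + √(w - 19823/33367)) = 1/(-4*10 + √(22472 - 19823/33367)) = 1/(-40 + √(22472 - 19823*1/33367)) = 1/(-40 + √(22472 - 19823/33367)) = 1/(-40 + √(749803401/33367)) = 1/(-40 + 3*√2779854453463/33367)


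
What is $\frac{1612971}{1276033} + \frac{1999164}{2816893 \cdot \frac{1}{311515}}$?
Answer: $\frac{794679070697603283}{3594448425469} \approx 2.2109 \cdot 10^{5}$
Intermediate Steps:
$\frac{1612971}{1276033} + \frac{1999164}{2816893 \cdot \frac{1}{311515}} = 1612971 \cdot \frac{1}{1276033} + \frac{1999164}{2816893 \cdot \frac{1}{311515}} = \frac{1612971}{1276033} + \frac{1999164}{\frac{2816893}{311515}} = \frac{1612971}{1276033} + 1999164 \cdot \frac{311515}{2816893} = \frac{1612971}{1276033} + \frac{622769573460}{2816893} = \frac{794679070697603283}{3594448425469}$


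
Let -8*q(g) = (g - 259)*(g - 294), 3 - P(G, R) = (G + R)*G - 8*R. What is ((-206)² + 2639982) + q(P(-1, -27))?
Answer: 5297961/2 ≈ 2.6490e+6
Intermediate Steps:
P(G, R) = 3 + 8*R - G*(G + R) (P(G, R) = 3 - ((G + R)*G - 8*R) = 3 - (G*(G + R) - 8*R) = 3 - (-8*R + G*(G + R)) = 3 + (8*R - G*(G + R)) = 3 + 8*R - G*(G + R))
q(g) = -(-294 + g)*(-259 + g)/8 (q(g) = -(g - 259)*(g - 294)/8 = -(-259 + g)*(-294 + g)/8 = -(-294 + g)*(-259 + g)/8)
((-206)² + 2639982) + q(P(-1, -27)) = ((-206)² + 2639982) + (-38073/4 - (3 - 1*(-1)² + 8*(-27) - 1*(-1)*(-27))²/8 + 553*(3 - 1*(-1)² + 8*(-27) - 1*(-1)*(-27))/8) = (42436 + 2639982) + (-38073/4 - (3 - 1*1 - 216 - 27)²/8 + 553*(3 - 1*1 - 216 - 27)/8) = 2682418 + (-38073/4 - (3 - 1 - 216 - 27)²/8 + 553*(3 - 1 - 216 - 27)/8) = 2682418 + (-38073/4 - ⅛*(-241)² + (553/8)*(-241)) = 2682418 + (-38073/4 - ⅛*58081 - 133273/8) = 2682418 + (-38073/4 - 58081/8 - 133273/8) = 2682418 - 66875/2 = 5297961/2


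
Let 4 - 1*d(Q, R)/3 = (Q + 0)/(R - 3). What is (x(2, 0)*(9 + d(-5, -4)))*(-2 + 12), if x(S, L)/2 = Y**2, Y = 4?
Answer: 42240/7 ≈ 6034.3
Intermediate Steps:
x(S, L) = 32 (x(S, L) = 2*4**2 = 2*16 = 32)
d(Q, R) = 12 - 3*Q/(-3 + R) (d(Q, R) = 12 - 3*(Q + 0)/(R - 3) = 12 - 3*Q/(-3 + R))
(x(2, 0)*(9 + d(-5, -4)))*(-2 + 12) = (32*(9 + 3*(-12 - 1*(-5) + 4*(-4))/(-3 - 4)))*(-2 + 12) = (32*(9 + 3*(-12 + 5 - 16)/(-7)))*10 = (32*(9 + 3*(-1/7)*(-23)))*10 = (32*(9 + 69/7))*10 = (32*(132/7))*10 = (4224/7)*10 = 42240/7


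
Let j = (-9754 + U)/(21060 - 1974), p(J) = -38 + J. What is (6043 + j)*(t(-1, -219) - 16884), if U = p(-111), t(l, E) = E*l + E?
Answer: -324529601130/3181 ≈ -1.0202e+8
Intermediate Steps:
t(l, E) = E + E*l
U = -149 (U = -38 - 111 = -149)
j = -3301/6362 (j = (-9754 - 149)/(21060 - 1974) = -9903/19086 = -9903*1/19086 = -3301/6362 ≈ -0.51886)
(6043 + j)*(t(-1, -219) - 16884) = (6043 - 3301/6362)*(-219*(1 - 1) - 16884) = 38442265*(-219*0 - 16884)/6362 = 38442265*(0 - 16884)/6362 = (38442265/6362)*(-16884) = -324529601130/3181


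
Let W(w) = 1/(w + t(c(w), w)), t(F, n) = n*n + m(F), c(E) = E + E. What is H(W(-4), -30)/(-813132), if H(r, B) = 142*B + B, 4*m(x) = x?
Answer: 715/135522 ≈ 0.0052759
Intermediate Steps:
m(x) = x/4
c(E) = 2*E
t(F, n) = n**2 + F/4 (t(F, n) = n*n + F/4 = n**2 + F/4)
W(w) = 1/(w**2 + 3*w/2) (W(w) = 1/(w + (w**2 + (2*w)/4)) = 1/(w + (w**2 + w/2)) = 1/(w**2 + 3*w/2))
H(r, B) = 143*B
H(W(-4), -30)/(-813132) = (143*(-30))/(-813132) = -4290*(-1/813132) = 715/135522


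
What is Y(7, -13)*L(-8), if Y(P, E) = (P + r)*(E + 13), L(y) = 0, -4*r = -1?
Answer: 0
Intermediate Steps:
r = ¼ (r = -¼*(-1) = ¼ ≈ 0.25000)
Y(P, E) = (13 + E)*(¼ + P) (Y(P, E) = (P + ¼)*(E + 13) = (¼ + P)*(13 + E) = (13 + E)*(¼ + P))
Y(7, -13)*L(-8) = (13/4 + 13*7 + (¼)*(-13) - 13*7)*0 = (13/4 + 91 - 13/4 - 91)*0 = 0*0 = 0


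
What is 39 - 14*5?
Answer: -31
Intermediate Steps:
39 - 14*5 = 39 - 2*35 = 39 - 70 = -31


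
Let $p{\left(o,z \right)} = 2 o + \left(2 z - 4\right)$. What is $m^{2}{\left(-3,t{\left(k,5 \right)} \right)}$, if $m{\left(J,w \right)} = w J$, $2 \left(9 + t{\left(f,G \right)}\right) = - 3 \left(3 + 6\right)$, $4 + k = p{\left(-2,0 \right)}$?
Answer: $\frac{18225}{4} \approx 4556.3$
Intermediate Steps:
$p{\left(o,z \right)} = -4 + 2 o + 2 z$ ($p{\left(o,z \right)} = 2 o + \left(-4 + 2 z\right) = -4 + 2 o + 2 z$)
$k = -12$ ($k = -4 + \left(-4 + 2 \left(-2\right) + 2 \cdot 0\right) = -4 - 8 = -12$)
$t{\left(f,G \right)} = - \frac{45}{2}$ ($t{\left(f,G \right)} = -9 + \frac{\left(-3\right) \left(3 + 6\right)}{2} = -9 + \frac{\left(-3\right) 9}{2} = -9 + \frac{1}{2} \left(-27\right) = -9 - \frac{27}{2} = - \frac{45}{2}$)
$m{\left(J,w \right)} = J w$
$m^{2}{\left(-3,t{\left(k,5 \right)} \right)} = \left(\left(-3\right) \left(- \frac{45}{2}\right)\right)^{2} = \left(\frac{135}{2}\right)^{2} = \frac{18225}{4}$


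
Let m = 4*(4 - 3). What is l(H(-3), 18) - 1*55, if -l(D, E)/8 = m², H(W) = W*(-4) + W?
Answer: -183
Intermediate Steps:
H(W) = -3*W (H(W) = -4*W + W = -3*W)
m = 4 (m = 4*1 = 4)
l(D, E) = -128 (l(D, E) = -8*4² = -8*16 = -128)
l(H(-3), 18) - 1*55 = -128 - 1*55 = -128 - 55 = -183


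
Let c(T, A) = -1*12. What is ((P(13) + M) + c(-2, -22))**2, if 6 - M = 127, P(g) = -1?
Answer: 17956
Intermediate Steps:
c(T, A) = -12
M = -121 (M = 6 - 1*127 = 6 - 127 = -121)
((P(13) + M) + c(-2, -22))**2 = ((-1 - 121) - 12)**2 = (-122 - 12)**2 = (-134)**2 = 17956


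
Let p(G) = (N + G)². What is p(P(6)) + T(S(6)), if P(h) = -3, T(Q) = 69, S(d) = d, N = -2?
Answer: 94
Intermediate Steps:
p(G) = (-2 + G)²
p(P(6)) + T(S(6)) = (-2 - 3)² + 69 = (-5)² + 69 = 25 + 69 = 94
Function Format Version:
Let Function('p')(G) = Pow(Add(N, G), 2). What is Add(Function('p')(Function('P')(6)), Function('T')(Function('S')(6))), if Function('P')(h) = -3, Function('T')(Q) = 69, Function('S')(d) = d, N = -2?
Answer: 94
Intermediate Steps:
Function('p')(G) = Pow(Add(-2, G), 2)
Add(Function('p')(Function('P')(6)), Function('T')(Function('S')(6))) = Add(Pow(Add(-2, -3), 2), 69) = Add(Pow(-5, 2), 69) = Add(25, 69) = 94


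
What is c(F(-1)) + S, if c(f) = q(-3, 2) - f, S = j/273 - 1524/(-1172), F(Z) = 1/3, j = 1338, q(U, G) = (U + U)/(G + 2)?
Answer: 698801/159978 ≈ 4.3681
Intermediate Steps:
q(U, G) = 2*U/(2 + G) (q(U, G) = (2*U)/(2 + G) = 2*U/(2 + G))
F(Z) = ⅓
S = 165349/26663 (S = 1338/273 - 1524/(-1172) = 1338*(1/273) - 1524*(-1/1172) = 446/91 + 381/293 = 165349/26663 ≈ 6.2014)
c(f) = -3/2 - f (c(f) = 2*(-3)/(2 + 2) - f = 2*(-3)/4 - f = 2*(-3)*(¼) - f = -3/2 - f)
c(F(-1)) + S = (-3/2 - 1*⅓) + 165349/26663 = (-3/2 - ⅓) + 165349/26663 = -11/6 + 165349/26663 = 698801/159978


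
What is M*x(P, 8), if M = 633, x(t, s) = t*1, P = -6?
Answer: -3798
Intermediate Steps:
x(t, s) = t
M*x(P, 8) = 633*(-6) = -3798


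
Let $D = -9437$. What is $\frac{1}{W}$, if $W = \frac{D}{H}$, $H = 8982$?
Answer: $- \frac{8982}{9437} \approx -0.95179$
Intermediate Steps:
$W = - \frac{9437}{8982} \approx -1.0507$
$\frac{1}{W} = \frac{1}{- \frac{9437}{8982}} = - \frac{8982}{9437}$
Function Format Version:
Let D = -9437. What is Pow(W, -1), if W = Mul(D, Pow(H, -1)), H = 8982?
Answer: Rational(-8982, 9437) ≈ -0.95179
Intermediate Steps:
W = Rational(-9437, 8982) (W = Mul(-9437, Pow(8982, -1)) = Mul(-9437, Rational(1, 8982)) = Rational(-9437, 8982) ≈ -1.0507)
Pow(W, -1) = Pow(Rational(-9437, 8982), -1) = Rational(-8982, 9437)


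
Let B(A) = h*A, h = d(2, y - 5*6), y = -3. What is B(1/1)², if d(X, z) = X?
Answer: 4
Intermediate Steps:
h = 2
B(A) = 2*A
B(1/1)² = (2/1)² = (2*1)² = 2² = 4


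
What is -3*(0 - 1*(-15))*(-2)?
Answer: 90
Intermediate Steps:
-3*(0 - 1*(-15))*(-2) = -3*(0 + 15)*(-2) = -3*15*(-2) = -45*(-2) = 90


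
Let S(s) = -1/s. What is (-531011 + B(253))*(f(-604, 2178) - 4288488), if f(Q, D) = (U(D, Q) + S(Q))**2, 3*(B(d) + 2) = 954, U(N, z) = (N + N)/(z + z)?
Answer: 830274608893590905/364816 ≈ 2.2759e+12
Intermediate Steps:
U(N, z) = N/z (U(N, z) = (2*N)/((2*z)) = (2*N)*(1/(2*z)) = N/z)
B(d) = 316 (B(d) = -2 + (1/3)*954 = -2 + 318 = 316)
f(Q, D) = (-1/Q + D/Q)**2 (f(Q, D) = (D/Q - 1/Q)**2 = (-1/Q + D/Q)**2)
(-531011 + B(253))*(f(-604, 2178) - 4288488) = (-531011 + 316)*((-1 + 2178)**2/(-604)**2 - 4288488) = -530695*((1/364816)*2177**2 - 4288488) = -530695*((1/364816)*4739329 - 4288488) = -530695*(4739329/364816 - 4288488) = -530695*(-1564504298879/364816) = 830274608893590905/364816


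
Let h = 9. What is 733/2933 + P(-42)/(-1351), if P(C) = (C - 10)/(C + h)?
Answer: 4646689/18680277 ≈ 0.24875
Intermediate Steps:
P(C) = (-10 + C)/(9 + C) (P(C) = (C - 10)/(C + 9) = (-10 + C)/(9 + C))
733/2933 + P(-42)/(-1351) = 733/2933 + ((-10 - 42)/(9 - 42))/(-1351) = 733*(1/2933) + (-52/(-33))*(-1/1351) = 733/2933 - 1/33*(-52)*(-1/1351) = 733/2933 + (52/33)*(-1/1351) = 733/2933 - 52/44583 = 4646689/18680277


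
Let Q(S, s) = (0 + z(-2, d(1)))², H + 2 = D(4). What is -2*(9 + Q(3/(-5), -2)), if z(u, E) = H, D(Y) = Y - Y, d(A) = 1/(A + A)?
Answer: -26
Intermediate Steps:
d(A) = 1/(2*A)
D(Y) = 0
H = -2 (H = -2 + 0 = -2)
z(u, E) = -2
Q(S, s) = 4 (Q(S, s) = (0 - 2)² = (-2)² = 4)
-2*(9 + Q(3/(-5), -2)) = -2*(9 + 4) = -2*13 = -26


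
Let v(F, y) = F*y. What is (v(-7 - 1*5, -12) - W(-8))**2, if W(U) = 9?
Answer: 18225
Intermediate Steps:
(v(-7 - 1*5, -12) - W(-8))**2 = ((-7 - 1*5)*(-12) - 1*9)**2 = ((-7 - 5)*(-12) - 9)**2 = (-12*(-12) - 9)**2 = (144 - 9)**2 = 135**2 = 18225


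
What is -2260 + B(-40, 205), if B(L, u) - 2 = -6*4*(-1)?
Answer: -2234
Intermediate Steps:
B(L, u) = 26 (B(L, u) = 2 - 6*4*(-1) = 2 - 24*(-1) = 2 + 24 = 26)
-2260 + B(-40, 205) = -2260 + 26 = -2234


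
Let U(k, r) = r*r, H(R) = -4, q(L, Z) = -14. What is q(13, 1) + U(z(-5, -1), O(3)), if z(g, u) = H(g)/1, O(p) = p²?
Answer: 67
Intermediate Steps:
z(g, u) = -4 (z(g, u) = -4/1 = -4*1 = -4)
U(k, r) = r²
q(13, 1) + U(z(-5, -1), O(3)) = -14 + (3²)² = -14 + 9² = -14 + 81 = 67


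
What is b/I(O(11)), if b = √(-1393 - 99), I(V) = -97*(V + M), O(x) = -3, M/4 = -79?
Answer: 2*I*√373/30943 ≈ 0.0012483*I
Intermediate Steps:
M = -316 (M = 4*(-79) = -316)
I(V) = 30652 - 97*V (I(V) = -97*(V - 316) = -97*(-316 + V) = 30652 - 97*V)
b = 2*I*√373 (b = √(-1492) = 2*I*√373 ≈ 38.626*I)
b/I(O(11)) = (2*I*√373)/(30652 - 97*(-3)) = (2*I*√373)/(30652 + 291) = (2*I*√373)/30943 = (2*I*√373)*(1/30943) = 2*I*√373/30943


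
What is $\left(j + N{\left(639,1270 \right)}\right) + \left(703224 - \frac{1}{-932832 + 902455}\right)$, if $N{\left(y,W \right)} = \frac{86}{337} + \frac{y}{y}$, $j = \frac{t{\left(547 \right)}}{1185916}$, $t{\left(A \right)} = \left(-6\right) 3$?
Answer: $\frac{4268675821649155631}{6070140100942} \approx 7.0323 \cdot 10^{5}$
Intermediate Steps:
$t{\left(A \right)} = -18$
$j = - \frac{9}{592958}$ ($j = - \frac{18}{1185916} = \left(-18\right) \frac{1}{1185916} = - \frac{9}{592958} \approx -1.5178 \cdot 10^{-5}$)
$N{\left(y,W \right)} = \frac{423}{337}$ ($N{\left(y,W \right)} = 86 \cdot \frac{1}{337} + 1 = \frac{86}{337} + 1 = \frac{423}{337}$)
$\left(j + N{\left(639,1270 \right)}\right) + \left(703224 - \frac{1}{-932832 + 902455}\right) = \left(- \frac{9}{592958} + \frac{423}{337}\right) + \left(703224 - \frac{1}{-932832 + 902455}\right) = \frac{250818201}{199826846} + \left(703224 - \frac{1}{-30377}\right) = \frac{250818201}{199826846} + \left(703224 - - \frac{1}{30377}\right) = \frac{250818201}{199826846} + \left(703224 + \frac{1}{30377}\right) = \frac{250818201}{199826846} + \frac{21361835449}{30377} = \frac{4268675821649155631}{6070140100942}$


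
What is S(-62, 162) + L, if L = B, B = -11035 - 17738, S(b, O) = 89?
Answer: -28684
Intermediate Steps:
B = -28773
L = -28773
S(-62, 162) + L = 89 - 28773 = -28684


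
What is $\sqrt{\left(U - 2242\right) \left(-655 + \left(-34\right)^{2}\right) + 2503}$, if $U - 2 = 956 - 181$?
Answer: $i \sqrt{731462} \approx 855.26 i$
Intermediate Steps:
$U = 777$ ($U = 2 + \left(956 - 181\right) = 2 + 775 = 777$)
$\sqrt{\left(U - 2242\right) \left(-655 + \left(-34\right)^{2}\right) + 2503} = \sqrt{\left(777 - 2242\right) \left(-655 + \left(-34\right)^{2}\right) + 2503} = \sqrt{- 1465 \left(-655 + 1156\right) + 2503} = \sqrt{\left(-1465\right) 501 + 2503} = \sqrt{-733965 + 2503} = \sqrt{-731462} = i \sqrt{731462}$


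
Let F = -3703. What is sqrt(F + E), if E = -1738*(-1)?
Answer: I*sqrt(1965) ≈ 44.328*I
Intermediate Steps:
E = 1738
sqrt(F + E) = sqrt(-3703 + 1738) = sqrt(-1965) = I*sqrt(1965)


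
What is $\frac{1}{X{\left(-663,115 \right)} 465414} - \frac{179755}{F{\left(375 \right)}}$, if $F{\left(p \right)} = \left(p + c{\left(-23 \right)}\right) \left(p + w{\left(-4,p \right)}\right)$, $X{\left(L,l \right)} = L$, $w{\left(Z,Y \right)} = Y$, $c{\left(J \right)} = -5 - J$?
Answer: $- \frac{102716495429}{168427508925} \approx -0.60986$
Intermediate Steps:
$F{\left(p \right)} = 2 p \left(18 + p\right)$ ($F{\left(p \right)} = \left(p - -18\right) \left(p + p\right) = \left(p + \left(-5 + 23\right)\right) 2 p = \left(p + 18\right) 2 p = \left(18 + p\right) 2 p = 2 p \left(18 + p\right)$)
$\frac{1}{X{\left(-663,115 \right)} 465414} - \frac{179755}{F{\left(375 \right)}} = \frac{1}{\left(-663\right) 465414} - \frac{179755}{2 \cdot 375 \left(18 + 375\right)} = \left(- \frac{1}{663}\right) \frac{1}{465414} - \frac{179755}{2 \cdot 375 \cdot 393} = - \frac{1}{308569482} - \frac{179755}{294750} = - \frac{1}{308569482} - \frac{35951}{58950} = - \frac{102716495429}{168427508925}$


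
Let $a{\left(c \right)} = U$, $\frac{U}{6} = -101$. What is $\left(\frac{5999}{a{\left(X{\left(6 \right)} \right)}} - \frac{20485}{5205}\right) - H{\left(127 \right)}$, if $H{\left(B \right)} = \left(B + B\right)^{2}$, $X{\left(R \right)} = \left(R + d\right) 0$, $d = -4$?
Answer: $- \frac{4523154253}{70094} \approx -64530.0$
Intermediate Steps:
$X{\left(R \right)} = 0$ ($X{\left(R \right)} = \left(R - 4\right) 0 = \left(-4 + R\right) 0 = 0$)
$U = -606$ ($U = 6 \left(-101\right) = -606$)
$a{\left(c \right)} = -606$
$H{\left(B \right)} = 4 B^{2}$ ($H{\left(B \right)} = \left(2 B\right)^{2} = 4 B^{2}$)
$\left(\frac{5999}{a{\left(X{\left(6 \right)} \right)}} - \frac{20485}{5205}\right) - H{\left(127 \right)} = \left(\frac{5999}{-606} - \frac{20485}{5205}\right) - 4 \cdot 127^{2} = \left(5999 \left(- \frac{1}{606}\right) - \frac{4097}{1041}\right) - 4 \cdot 16129 = \left(- \frac{5999}{606} - \frac{4097}{1041}\right) - 64516 = - \frac{969749}{70094} - 64516 = - \frac{4523154253}{70094}$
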